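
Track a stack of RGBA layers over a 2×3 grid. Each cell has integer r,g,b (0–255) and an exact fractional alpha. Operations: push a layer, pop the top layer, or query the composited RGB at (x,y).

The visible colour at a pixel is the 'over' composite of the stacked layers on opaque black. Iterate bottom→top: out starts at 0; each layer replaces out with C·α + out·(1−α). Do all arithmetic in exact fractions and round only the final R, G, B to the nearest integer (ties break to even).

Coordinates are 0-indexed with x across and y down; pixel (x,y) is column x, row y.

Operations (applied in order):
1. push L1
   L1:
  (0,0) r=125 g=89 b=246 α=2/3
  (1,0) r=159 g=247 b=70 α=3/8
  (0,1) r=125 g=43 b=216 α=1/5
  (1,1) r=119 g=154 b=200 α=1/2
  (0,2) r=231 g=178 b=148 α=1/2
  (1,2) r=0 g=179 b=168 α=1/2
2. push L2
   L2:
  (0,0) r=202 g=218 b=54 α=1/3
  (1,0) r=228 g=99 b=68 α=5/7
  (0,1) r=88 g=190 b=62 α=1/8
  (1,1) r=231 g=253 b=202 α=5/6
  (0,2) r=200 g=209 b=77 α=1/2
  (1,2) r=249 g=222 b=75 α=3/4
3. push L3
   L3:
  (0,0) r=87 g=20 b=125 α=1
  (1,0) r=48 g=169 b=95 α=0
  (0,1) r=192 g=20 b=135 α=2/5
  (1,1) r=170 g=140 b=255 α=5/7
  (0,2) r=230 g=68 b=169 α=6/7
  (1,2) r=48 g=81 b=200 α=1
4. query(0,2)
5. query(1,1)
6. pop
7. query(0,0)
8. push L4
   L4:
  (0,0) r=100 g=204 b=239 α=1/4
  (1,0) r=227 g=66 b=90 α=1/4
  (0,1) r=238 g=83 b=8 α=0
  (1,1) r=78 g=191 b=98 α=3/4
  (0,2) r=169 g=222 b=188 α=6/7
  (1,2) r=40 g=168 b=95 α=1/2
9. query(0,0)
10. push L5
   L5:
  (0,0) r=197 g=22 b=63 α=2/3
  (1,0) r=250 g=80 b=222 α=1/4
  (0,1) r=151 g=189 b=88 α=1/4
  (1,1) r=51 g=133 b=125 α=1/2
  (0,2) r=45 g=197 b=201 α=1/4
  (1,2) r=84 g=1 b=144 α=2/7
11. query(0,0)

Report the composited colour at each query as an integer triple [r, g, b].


(0,2) stack=L1,L2,L3; from [0,0,0]:
after L1 α=1/2: [231/2, 89, 74]
after L2 α=1/2: [631/4, 149, 151/2]
after L3 α=6/7: [6151/28, 557/7, 2179/14]
= [220, 80, 156]

query (1,1) [L1,L2,L3] — begin 0,0,0
after L1 α=1/2: [119/2, 77, 100]
after L2 α=5/6: [2429/12, 671/3, 185]
after L3 α=5/7: [7529/42, 3442/21, 235]
→ [179, 164, 235]

query (0,0) [L1,L2] — begin 0,0,0
+L1 (α=2/3) → [250/3, 178/3, 164]
+L2 (α=1/3) → [1106/9, 1010/9, 382/3]
rounded: [123, 112, 127]

query (0,0) [L1,L2,L4] — begin 0,0,0
after L1 α=2/3: [250/3, 178/3, 164]
after L2 α=1/3: [1106/9, 1010/9, 382/3]
after L4 α=1/4: [703/6, 811/6, 621/4]
→ [117, 135, 155]

query (0,0) [L1,L2,L4,L5] — begin 0,0,0
+L1 (α=2/3) → [250/3, 178/3, 164]
+L2 (α=1/3) → [1106/9, 1010/9, 382/3]
+L4 (α=1/4) → [703/6, 811/6, 621/4]
+L5 (α=2/3) → [3067/18, 1075/18, 375/4]
rounded: [170, 60, 94]


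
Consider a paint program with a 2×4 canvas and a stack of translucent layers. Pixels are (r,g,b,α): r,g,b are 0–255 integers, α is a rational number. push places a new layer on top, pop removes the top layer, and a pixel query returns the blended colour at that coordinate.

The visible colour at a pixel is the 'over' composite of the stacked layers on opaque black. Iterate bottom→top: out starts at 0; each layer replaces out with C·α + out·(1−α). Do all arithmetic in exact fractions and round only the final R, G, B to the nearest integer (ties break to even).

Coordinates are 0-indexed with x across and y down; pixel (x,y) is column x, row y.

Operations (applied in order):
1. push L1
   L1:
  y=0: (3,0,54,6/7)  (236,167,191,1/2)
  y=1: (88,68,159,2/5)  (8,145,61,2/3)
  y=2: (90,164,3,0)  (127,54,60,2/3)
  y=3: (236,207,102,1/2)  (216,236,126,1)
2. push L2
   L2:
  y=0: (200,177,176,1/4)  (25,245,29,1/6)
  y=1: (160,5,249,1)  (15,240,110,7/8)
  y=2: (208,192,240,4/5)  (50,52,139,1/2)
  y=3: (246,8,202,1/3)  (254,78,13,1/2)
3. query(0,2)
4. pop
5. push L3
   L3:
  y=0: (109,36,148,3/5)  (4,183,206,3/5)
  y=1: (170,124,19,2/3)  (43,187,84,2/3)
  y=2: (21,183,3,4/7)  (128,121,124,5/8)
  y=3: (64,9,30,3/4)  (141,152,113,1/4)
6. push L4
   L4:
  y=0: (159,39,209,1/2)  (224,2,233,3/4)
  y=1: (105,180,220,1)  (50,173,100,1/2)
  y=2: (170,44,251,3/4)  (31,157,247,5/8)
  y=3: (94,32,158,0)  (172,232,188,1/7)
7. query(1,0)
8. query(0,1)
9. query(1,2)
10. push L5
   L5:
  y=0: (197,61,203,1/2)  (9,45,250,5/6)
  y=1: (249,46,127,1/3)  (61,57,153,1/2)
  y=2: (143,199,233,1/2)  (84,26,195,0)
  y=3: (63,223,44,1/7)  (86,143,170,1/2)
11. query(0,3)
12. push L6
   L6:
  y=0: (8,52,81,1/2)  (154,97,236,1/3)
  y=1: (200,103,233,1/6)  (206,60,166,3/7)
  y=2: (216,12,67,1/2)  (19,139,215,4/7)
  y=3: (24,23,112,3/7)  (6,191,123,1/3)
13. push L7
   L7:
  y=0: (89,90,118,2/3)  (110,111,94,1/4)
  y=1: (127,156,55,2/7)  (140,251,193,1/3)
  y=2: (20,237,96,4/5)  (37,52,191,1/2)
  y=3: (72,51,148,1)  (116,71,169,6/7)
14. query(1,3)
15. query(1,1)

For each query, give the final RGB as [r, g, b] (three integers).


(0,2) stack=L1,L2; from [0,0,0]:
after L1 α=0: [0, 0, 0]
after L2 α=4/5: [832/5, 768/5, 192]
= [166, 154, 192]

(1,0) stack=L1,L3,L4; from [0,0,0]:
after L1 α=1/2: [118, 167/2, 191/2]
after L3 α=3/5: [248/5, 716/5, 809/5]
after L4 α=3/4: [902/5, 373/10, 1076/5]
→ [180, 37, 215]

at x=0,y=1 over L1,L3,L4:
L1 α=2/5: [176/5, 136/5, 318/5]
L3 α=2/3: [1876/15, 1376/15, 508/15]
L4 α=1: [105, 180, 220]
= [105, 180, 220]

(1,2) stack=L1,L3,L4; from [0,0,0]:
L1 α=2/3: [254/3, 36, 40]
L3 α=5/8: [447/4, 713/8, 185/2]
L4 α=5/8: [1961/32, 8419/64, 3025/16]
→ [61, 132, 189]

query (0,3) [L1,L3,L4,L5] — begin 0,0,0
after L1 α=1/2: [118, 207/2, 51]
after L3 α=3/4: [155/2, 261/8, 141/4]
after L4 α=0: [155/2, 261/8, 141/4]
after L5 α=1/7: [528/7, 1675/28, 73/2]
= [75, 60, 36]

(1,3) stack=L1,L3,L4,L5,L6,L7; from [0,0,0]:
after L1 α=1: [216, 236, 126]
after L3 α=1/4: [789/4, 215, 491/4]
after L4 α=1/7: [2711/14, 1522/7, 1849/14]
after L5 α=1/2: [3915/28, 2523/14, 4229/28]
after L6 α=1/3: [1333/14, 3860/21, 5951/42]
after L7 α=6/7: [11077/98, 12806/147, 48539/294]
= [113, 87, 165]

(1,1) stack=L1,L3,L4,L5,L6,L7; from [0,0,0]:
L1 α=2/3: [16/3, 290/3, 122/3]
L3 α=2/3: [274/9, 1412/9, 626/9]
L4 α=1/2: [362/9, 2969/18, 763/9]
L5 α=1/2: [911/18, 3995/36, 1070/9]
L6 α=3/7: [7384/63, 5615/63, 8762/63]
L7 α=1/3: [23588/189, 27043/189, 29683/189]
→ [125, 143, 157]


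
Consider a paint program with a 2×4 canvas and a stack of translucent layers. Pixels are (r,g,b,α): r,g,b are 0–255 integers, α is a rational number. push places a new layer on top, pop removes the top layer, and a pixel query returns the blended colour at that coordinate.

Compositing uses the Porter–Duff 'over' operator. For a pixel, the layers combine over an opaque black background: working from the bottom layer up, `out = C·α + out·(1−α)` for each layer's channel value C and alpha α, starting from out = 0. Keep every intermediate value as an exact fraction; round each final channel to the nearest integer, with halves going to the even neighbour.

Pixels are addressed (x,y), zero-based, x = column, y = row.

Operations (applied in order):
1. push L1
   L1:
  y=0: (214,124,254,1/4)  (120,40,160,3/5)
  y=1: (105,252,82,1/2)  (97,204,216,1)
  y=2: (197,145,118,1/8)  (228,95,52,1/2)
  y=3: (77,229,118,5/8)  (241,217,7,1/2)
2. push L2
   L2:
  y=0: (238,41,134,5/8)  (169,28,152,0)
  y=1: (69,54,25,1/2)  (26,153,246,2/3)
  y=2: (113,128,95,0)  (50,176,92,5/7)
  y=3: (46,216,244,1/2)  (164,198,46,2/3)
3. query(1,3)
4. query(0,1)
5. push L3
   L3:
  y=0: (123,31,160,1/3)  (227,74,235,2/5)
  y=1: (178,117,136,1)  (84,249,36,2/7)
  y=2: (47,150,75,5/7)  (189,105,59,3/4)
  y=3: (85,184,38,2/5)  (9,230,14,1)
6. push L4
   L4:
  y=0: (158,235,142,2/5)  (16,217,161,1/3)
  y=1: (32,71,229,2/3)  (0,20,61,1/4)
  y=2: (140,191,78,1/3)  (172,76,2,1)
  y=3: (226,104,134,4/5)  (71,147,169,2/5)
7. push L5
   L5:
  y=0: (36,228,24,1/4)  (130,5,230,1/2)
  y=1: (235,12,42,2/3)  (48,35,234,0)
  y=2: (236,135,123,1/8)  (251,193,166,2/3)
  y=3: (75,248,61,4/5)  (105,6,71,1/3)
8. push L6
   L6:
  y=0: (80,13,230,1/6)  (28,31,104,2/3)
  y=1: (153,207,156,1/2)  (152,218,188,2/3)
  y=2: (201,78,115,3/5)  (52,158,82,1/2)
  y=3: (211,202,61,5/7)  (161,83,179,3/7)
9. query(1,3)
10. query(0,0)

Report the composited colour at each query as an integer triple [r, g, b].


at x=1,y=3 over L1,L2:
L1 α=1/2: [241/2, 217/2, 7/2]
L2 α=2/3: [299/2, 1009/6, 191/6]
rounded: [150, 168, 32]

(0,1) stack=L1,L2; from [0,0,0]:
L1 α=1/2: [105/2, 126, 41]
L2 α=1/2: [243/4, 90, 33]
= [61, 90, 33]

query (1,3) [L1,L2,L3,L4,L5,L6] — begin 0,0,0
+L1 (α=1/2) → [241/2, 217/2, 7/2]
+L2 (α=2/3) → [299/2, 1009/6, 191/6]
+L3 (α=1) → [9, 230, 14]
+L4 (α=2/5) → [169/5, 984/5, 76]
+L5 (α=1/3) → [863/15, 666/5, 223/3]
+L6 (α=3/7) → [10697/105, 3909/35, 2503/21]
rounded: [102, 112, 119]

query (0,0) [L1,L2,L3,L4,L5,L6] — begin 0,0,0
+L1 (α=1/4) → [107/2, 31, 127/2]
+L2 (α=5/8) → [2701/16, 149/4, 1721/16]
+L3 (α=1/3) → [3685/24, 211/6, 3001/24]
+L4 (α=2/5) → [6213/40, 1151/10, 5273/40]
+L5 (α=1/4) → [20079/160, 5733/40, 16779/160]
+L6 (α=1/6) → [22639/192, 5837/48, 24139/192]
rounded: [118, 122, 126]


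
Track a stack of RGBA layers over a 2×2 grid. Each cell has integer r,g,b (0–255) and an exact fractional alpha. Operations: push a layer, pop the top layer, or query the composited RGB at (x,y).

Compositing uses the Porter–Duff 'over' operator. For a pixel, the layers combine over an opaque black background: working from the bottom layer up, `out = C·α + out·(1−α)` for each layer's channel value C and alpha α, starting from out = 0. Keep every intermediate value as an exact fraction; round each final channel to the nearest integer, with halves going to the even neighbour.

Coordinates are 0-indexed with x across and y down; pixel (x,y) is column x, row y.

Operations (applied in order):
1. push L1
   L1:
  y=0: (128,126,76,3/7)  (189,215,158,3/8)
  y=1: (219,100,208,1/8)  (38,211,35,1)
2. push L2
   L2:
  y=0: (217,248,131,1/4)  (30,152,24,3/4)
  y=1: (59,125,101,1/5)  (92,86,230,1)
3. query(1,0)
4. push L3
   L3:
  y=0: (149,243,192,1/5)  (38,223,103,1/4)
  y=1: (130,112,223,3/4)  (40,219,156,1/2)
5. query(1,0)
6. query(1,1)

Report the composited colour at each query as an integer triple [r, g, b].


(1,0) stack=L1,L2; from [0,0,0]:
L1 α=3/8: [567/8, 645/8, 237/4]
L2 α=3/4: [1287/32, 4293/32, 525/16]
→ [40, 134, 33]

(1,0) stack=L1,L2,L3; from [0,0,0]:
L1 α=3/8: [567/8, 645/8, 237/4]
L2 α=3/4: [1287/32, 4293/32, 525/16]
L3 α=1/4: [5077/128, 20015/128, 3223/64]
rounded: [40, 156, 50]

at x=1,y=1 over L1,L2,L3:
after L1 α=1: [38, 211, 35]
after L2 α=1: [92, 86, 230]
after L3 α=1/2: [66, 305/2, 193]
rounded: [66, 152, 193]


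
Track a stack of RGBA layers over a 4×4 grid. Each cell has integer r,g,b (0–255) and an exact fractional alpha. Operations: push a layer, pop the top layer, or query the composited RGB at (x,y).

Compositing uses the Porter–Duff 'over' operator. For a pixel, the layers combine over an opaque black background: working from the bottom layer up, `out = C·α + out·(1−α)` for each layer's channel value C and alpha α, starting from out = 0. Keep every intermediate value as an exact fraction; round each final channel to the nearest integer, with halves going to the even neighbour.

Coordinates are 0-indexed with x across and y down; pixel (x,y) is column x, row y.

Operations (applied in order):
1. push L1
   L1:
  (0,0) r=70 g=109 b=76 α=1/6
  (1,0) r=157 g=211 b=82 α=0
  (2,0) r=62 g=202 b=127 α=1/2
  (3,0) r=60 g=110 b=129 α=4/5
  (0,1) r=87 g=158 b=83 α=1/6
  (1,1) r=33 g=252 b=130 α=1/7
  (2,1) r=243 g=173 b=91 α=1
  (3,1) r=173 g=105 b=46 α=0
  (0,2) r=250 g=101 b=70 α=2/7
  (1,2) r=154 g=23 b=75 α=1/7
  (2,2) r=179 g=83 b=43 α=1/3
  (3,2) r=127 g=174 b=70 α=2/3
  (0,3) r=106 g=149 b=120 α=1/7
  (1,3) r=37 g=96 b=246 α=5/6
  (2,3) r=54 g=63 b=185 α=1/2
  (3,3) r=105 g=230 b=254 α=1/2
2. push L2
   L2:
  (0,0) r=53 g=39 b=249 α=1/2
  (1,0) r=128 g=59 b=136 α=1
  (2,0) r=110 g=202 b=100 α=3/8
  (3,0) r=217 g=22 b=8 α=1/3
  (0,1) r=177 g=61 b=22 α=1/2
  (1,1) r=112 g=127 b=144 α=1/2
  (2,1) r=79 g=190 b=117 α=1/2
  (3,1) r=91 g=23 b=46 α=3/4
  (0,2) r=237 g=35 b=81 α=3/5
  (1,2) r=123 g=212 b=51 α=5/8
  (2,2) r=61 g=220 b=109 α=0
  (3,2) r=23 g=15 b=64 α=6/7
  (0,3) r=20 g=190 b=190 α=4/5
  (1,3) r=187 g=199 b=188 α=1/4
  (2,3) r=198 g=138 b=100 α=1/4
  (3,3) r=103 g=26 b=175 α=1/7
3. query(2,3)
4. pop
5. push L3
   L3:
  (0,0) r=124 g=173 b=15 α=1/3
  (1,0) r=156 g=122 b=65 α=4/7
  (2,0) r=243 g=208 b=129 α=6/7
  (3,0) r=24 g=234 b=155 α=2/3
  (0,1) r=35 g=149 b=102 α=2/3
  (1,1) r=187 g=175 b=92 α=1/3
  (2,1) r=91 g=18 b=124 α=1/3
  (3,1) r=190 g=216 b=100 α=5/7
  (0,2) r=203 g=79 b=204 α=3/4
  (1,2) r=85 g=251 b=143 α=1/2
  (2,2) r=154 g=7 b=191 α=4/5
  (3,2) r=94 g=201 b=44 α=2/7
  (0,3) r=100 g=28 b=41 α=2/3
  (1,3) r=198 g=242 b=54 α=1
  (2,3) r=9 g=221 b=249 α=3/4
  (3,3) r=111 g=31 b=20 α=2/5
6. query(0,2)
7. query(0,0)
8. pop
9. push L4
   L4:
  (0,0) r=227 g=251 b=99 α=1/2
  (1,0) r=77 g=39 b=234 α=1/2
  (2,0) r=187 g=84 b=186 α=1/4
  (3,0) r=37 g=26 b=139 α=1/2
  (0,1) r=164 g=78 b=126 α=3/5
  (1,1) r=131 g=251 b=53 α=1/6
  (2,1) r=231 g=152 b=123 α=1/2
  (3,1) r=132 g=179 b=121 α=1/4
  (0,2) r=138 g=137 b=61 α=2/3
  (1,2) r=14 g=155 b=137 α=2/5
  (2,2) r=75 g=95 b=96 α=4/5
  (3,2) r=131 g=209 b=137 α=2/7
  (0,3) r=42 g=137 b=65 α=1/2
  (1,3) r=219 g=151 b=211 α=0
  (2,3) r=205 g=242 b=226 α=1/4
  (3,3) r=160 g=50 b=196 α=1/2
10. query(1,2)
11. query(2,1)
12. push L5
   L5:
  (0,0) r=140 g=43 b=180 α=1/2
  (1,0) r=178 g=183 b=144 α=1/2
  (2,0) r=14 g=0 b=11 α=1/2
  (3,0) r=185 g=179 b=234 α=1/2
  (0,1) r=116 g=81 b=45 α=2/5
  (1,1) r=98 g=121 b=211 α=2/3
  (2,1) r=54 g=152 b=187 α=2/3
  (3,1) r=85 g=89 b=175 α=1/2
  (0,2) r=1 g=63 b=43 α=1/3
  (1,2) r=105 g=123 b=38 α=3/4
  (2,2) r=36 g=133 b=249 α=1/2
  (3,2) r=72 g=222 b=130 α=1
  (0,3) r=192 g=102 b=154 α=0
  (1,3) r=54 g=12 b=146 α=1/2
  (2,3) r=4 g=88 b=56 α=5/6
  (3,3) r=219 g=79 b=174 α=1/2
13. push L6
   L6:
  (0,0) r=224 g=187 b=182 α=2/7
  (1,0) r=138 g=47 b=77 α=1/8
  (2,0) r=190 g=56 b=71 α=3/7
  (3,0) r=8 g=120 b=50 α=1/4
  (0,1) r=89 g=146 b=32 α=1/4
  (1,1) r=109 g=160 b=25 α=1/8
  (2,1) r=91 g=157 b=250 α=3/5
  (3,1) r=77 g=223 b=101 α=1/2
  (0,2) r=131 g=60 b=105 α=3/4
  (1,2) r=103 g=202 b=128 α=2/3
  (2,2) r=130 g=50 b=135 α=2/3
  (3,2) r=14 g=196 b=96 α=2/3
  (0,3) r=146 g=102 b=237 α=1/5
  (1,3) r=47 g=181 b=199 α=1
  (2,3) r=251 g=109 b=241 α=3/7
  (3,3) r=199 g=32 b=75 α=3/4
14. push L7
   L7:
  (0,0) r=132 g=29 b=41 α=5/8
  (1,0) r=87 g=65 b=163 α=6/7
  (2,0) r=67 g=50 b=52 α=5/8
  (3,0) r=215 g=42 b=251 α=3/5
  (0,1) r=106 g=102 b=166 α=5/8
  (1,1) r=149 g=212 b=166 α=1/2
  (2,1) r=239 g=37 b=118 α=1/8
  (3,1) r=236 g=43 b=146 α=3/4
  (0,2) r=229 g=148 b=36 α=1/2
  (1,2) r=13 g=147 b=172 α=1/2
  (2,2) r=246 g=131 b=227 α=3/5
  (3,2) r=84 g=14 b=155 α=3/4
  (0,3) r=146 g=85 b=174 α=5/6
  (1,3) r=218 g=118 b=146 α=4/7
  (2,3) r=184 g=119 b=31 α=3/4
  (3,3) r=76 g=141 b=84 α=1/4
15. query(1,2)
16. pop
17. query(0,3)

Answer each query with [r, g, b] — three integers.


query (2,3) [L1,L2] — begin 0,0,0
after L1 α=1/2: [27, 63/2, 185/2]
after L2 α=1/4: [279/4, 465/8, 755/8]
= [70, 58, 94]

(0,2) stack=L1,L3; from [0,0,0]:
L1 α=2/7: [500/7, 202/7, 20]
L3 α=3/4: [4763/28, 1861/28, 158]
→ [170, 66, 158]

query (0,0) [L1,L3] — begin 0,0,0
L1 α=1/6: [35/3, 109/6, 38/3]
L3 α=1/3: [442/9, 628/9, 121/9]
= [49, 70, 13]

query (1,2) [L1,L4] — begin 0,0,0
L1 α=1/7: [22, 23/7, 75/7]
L4 α=2/5: [94/5, 2239/35, 2143/35]
= [19, 64, 61]

(2,1) stack=L1,L4; from [0,0,0]:
L1 α=1: [243, 173, 91]
L4 α=1/2: [237, 325/2, 107]
→ [237, 162, 107]

(1,2) stack=L1,L4,L5,L6,L7; from [0,0,0]:
+L1 (α=1/7) → [22, 23/7, 75/7]
+L4 (α=2/5) → [94/5, 2239/35, 2143/35]
+L5 (α=3/4) → [1669/20, 7577/70, 6133/140]
+L6 (α=2/3) → [5789/60, 35857/210, 13991/140]
+L7 (α=1/2) → [6569/120, 66727/420, 38071/280]
= [55, 159, 136]

(0,3) stack=L1,L4,L5,L6; from [0,0,0]:
after L1 α=1/7: [106/7, 149/7, 120/7]
after L4 α=1/2: [200/7, 554/7, 575/14]
after L5 α=0: [200/7, 554/7, 575/14]
after L6 α=1/5: [1822/35, 586/7, 2809/35]
→ [52, 84, 80]


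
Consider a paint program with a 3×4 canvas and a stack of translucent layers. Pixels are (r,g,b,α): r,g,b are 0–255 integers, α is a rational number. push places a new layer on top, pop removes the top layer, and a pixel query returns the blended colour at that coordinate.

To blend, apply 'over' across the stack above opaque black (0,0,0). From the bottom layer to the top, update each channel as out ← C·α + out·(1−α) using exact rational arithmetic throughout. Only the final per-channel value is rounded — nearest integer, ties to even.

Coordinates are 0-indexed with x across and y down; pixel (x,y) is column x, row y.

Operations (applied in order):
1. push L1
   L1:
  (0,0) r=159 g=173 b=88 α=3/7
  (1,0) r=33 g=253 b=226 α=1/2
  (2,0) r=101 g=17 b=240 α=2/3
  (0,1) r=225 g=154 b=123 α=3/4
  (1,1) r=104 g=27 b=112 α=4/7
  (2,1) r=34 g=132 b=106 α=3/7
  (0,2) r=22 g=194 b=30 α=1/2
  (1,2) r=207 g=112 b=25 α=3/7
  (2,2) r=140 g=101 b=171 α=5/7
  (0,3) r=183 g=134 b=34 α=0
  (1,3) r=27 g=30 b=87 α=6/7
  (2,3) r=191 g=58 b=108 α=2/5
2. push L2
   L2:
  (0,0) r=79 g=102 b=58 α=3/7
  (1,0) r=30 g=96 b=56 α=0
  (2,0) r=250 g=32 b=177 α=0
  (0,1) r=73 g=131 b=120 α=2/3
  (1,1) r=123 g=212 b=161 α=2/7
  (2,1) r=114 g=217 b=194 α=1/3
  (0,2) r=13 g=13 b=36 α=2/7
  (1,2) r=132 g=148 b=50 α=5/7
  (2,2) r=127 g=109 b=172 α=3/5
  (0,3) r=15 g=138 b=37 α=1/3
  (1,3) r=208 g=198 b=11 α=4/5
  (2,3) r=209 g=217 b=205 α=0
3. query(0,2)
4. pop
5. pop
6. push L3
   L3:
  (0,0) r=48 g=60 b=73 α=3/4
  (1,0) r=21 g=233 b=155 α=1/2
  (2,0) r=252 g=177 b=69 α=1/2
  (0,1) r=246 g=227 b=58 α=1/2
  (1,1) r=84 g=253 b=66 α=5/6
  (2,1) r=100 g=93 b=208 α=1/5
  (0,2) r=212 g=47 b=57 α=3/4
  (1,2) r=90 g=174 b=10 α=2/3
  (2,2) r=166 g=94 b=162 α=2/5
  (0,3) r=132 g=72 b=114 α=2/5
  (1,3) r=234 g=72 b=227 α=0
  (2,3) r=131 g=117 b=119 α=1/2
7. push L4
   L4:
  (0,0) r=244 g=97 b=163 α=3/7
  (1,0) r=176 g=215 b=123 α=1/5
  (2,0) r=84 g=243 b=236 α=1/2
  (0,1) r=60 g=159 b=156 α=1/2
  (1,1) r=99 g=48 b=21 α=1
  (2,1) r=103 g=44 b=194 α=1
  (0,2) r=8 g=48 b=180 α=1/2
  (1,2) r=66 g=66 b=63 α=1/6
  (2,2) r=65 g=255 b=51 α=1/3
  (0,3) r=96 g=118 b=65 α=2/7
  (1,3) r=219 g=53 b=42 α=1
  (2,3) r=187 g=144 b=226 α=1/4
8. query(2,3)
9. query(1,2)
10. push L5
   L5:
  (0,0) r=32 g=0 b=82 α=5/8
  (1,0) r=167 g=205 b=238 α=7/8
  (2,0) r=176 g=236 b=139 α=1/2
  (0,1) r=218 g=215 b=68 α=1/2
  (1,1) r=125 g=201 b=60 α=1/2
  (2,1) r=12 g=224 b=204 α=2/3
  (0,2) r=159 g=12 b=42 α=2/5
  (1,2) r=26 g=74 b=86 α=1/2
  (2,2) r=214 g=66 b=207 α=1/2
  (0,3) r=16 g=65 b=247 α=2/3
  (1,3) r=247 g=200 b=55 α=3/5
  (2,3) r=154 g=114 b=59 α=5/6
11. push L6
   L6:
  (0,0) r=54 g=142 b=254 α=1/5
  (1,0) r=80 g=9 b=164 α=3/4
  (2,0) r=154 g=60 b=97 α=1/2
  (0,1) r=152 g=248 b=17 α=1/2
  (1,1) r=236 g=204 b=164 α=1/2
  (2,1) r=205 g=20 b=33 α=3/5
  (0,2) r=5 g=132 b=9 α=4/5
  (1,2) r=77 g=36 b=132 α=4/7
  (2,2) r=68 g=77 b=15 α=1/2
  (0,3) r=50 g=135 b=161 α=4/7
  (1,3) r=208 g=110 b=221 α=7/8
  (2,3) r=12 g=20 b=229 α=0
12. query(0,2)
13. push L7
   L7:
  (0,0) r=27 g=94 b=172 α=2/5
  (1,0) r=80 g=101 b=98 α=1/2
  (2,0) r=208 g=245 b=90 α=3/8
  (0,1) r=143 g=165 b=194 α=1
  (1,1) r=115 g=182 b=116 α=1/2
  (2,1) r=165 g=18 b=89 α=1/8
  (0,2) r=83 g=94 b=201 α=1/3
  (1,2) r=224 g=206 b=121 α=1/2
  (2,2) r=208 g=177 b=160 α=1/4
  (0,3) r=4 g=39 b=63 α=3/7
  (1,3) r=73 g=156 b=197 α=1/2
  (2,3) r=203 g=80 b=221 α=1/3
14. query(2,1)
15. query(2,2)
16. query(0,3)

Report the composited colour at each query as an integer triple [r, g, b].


at x=0,y=2 over L1,L2:
after L1 α=1/2: [11, 97, 15]
after L2 α=2/7: [81/7, 73, 21]
rounded: [12, 73, 21]

(2,3) stack=L3,L4; from [0,0,0]:
+L3 (α=1/2) → [131/2, 117/2, 119/2]
+L4 (α=1/4) → [767/8, 639/8, 809/8]
→ [96, 80, 101]

(1,2) stack=L3,L4; from [0,0,0]:
after L3 α=2/3: [60, 116, 20/3]
after L4 α=1/6: [61, 323/3, 289/18]
rounded: [61, 108, 16]

query (0,2) [L3,L4,L5,L6] — begin 0,0,0
L3 α=3/4: [159, 141/4, 171/4]
L4 α=1/2: [167/2, 333/8, 891/8]
L5 α=2/5: [1137/10, 1191/40, 669/8]
L6 α=4/5: [1337/50, 22311/200, 957/40]
rounded: [27, 112, 24]

query (2,1) [L3,L4,L5,L6,L7] — begin 0,0,0
+L3 (α=1/5) → [20, 93/5, 208/5]
+L4 (α=1) → [103, 44, 194]
+L5 (α=2/3) → [127/3, 164, 602/3]
+L6 (α=3/5) → [2099/15, 388/5, 1501/15]
+L7 (α=1/8) → [2146/15, 1403/20, 5921/60]
rounded: [143, 70, 99]

at x=2,y=2 over L3,L4,L5,L6,L7:
after L3 α=2/5: [332/5, 188/5, 324/5]
after L4 α=1/3: [989/15, 1651/15, 301/5]
after L5 α=1/2: [4199/30, 2641/30, 668/5]
after L6 α=1/2: [6239/60, 4951/60, 743/10]
after L7 α=1/4: [10399/80, 8491/80, 3829/40]
→ [130, 106, 96]

at x=0,y=3 over L3,L4,L5,L6,L7:
+L3 (α=2/5) → [264/5, 144/5, 228/5]
+L4 (α=2/7) → [456/7, 380/7, 358/7]
+L5 (α=2/3) → [680/21, 430/7, 1272/7]
+L6 (α=4/7) → [2080/49, 5070/49, 8324/49]
+L7 (α=3/7) → [8908/343, 26013/343, 42557/343]
rounded: [26, 76, 124]


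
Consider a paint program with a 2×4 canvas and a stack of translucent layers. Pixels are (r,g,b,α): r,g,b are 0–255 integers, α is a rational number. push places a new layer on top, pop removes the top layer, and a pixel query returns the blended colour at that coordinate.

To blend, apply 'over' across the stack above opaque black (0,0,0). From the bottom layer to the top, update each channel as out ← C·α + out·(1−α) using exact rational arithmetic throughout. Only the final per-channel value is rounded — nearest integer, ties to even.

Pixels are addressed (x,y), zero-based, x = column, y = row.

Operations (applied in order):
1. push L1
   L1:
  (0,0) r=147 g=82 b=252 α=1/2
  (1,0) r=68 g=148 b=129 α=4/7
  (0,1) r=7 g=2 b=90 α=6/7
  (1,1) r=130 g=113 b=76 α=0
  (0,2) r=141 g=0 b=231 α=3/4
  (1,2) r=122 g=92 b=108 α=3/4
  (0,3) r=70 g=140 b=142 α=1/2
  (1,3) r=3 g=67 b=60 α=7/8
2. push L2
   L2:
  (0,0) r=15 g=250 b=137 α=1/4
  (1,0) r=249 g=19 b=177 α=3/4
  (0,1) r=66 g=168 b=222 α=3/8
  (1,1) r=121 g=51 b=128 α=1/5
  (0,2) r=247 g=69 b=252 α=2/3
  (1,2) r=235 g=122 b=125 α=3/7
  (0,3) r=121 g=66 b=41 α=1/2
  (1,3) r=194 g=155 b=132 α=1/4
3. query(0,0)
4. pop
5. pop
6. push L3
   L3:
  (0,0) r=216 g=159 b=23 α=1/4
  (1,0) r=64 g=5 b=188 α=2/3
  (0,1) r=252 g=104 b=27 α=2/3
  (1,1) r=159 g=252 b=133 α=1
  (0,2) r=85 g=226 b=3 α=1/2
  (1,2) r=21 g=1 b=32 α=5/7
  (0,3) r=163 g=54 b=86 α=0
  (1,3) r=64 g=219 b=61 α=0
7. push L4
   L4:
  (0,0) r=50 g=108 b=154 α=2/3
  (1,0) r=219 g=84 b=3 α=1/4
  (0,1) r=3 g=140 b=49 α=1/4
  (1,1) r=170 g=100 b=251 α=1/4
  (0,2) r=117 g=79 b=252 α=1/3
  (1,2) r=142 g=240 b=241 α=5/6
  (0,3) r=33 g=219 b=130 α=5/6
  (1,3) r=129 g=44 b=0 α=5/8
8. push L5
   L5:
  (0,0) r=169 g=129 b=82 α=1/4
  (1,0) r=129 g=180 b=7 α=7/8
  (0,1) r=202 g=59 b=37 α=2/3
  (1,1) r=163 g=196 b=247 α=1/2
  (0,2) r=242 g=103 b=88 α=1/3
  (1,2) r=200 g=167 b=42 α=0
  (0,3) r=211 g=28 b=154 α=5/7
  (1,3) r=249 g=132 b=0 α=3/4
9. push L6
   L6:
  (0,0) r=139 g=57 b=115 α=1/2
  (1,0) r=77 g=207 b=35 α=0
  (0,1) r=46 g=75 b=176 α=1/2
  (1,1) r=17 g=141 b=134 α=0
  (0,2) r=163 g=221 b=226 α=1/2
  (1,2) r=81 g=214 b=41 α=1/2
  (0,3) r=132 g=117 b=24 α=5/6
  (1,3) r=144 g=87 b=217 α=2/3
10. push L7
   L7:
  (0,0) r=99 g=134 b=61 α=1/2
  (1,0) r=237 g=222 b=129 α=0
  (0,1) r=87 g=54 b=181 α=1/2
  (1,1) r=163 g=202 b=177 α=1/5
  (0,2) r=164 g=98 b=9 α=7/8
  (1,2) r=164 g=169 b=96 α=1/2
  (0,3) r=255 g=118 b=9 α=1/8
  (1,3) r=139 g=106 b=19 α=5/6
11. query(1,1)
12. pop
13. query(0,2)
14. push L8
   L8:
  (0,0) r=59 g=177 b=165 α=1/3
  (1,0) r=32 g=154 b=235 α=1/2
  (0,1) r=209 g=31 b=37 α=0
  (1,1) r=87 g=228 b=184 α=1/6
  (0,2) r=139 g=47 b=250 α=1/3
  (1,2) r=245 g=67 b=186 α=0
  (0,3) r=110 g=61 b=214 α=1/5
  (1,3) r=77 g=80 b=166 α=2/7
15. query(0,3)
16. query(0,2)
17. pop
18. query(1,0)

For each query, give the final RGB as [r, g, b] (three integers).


query (0,0) [L1,L2] — begin 0,0,0
+L1 (α=1/2) → [147/2, 41, 126]
+L2 (α=1/4) → [471/8, 373/4, 515/4]
→ [59, 93, 129]

at x=1,y=1 over L3,L4,L5,L6,L7:
+L3 (α=1) → [159, 252, 133]
+L4 (α=1/4) → [647/4, 214, 325/2]
+L5 (α=1/2) → [1299/8, 205, 819/4]
+L6 (α=0) → [1299/8, 205, 819/4]
+L7 (α=1/5) → [325/2, 1022/5, 996/5]
→ [162, 204, 199]

(0,2) stack=L3,L4,L5,L6; from [0,0,0]:
+L3 (α=1/2) → [85/2, 113, 3/2]
+L4 (α=1/3) → [202/3, 305/3, 85]
+L5 (α=1/3) → [1130/9, 919/9, 86]
+L6 (α=1/2) → [2597/18, 1454/9, 156]
→ [144, 162, 156]

at x=0,y=3 over L3,L4,L5,L6,L8:
+L3 (α=0) → [0, 0, 0]
+L4 (α=5/6) → [55/2, 365/2, 325/3]
+L5 (α=5/7) → [1110/7, 505/7, 2960/21]
+L6 (α=5/6) → [955/7, 2300/21, 2740/63]
+L8 (α=1/5) → [918/7, 10481/105, 24442/315]
rounded: [131, 100, 78]

at x=0,y=2 over L3,L4,L5,L6,L8:
after L3 α=1/2: [85/2, 113, 3/2]
after L4 α=1/3: [202/3, 305/3, 85]
after L5 α=1/3: [1130/9, 919/9, 86]
after L6 α=1/2: [2597/18, 1454/9, 156]
after L8 α=1/3: [3848/27, 3331/27, 562/3]
= [143, 123, 187]

query (1,0) [L3,L4,L5,L6] — begin 0,0,0
+L3 (α=2/3) → [128/3, 10/3, 376/3]
+L4 (α=1/4) → [347/4, 47/2, 379/4]
+L5 (α=7/8) → [3959/32, 2567/16, 575/32]
+L6 (α=0) → [3959/32, 2567/16, 575/32]
→ [124, 160, 18]


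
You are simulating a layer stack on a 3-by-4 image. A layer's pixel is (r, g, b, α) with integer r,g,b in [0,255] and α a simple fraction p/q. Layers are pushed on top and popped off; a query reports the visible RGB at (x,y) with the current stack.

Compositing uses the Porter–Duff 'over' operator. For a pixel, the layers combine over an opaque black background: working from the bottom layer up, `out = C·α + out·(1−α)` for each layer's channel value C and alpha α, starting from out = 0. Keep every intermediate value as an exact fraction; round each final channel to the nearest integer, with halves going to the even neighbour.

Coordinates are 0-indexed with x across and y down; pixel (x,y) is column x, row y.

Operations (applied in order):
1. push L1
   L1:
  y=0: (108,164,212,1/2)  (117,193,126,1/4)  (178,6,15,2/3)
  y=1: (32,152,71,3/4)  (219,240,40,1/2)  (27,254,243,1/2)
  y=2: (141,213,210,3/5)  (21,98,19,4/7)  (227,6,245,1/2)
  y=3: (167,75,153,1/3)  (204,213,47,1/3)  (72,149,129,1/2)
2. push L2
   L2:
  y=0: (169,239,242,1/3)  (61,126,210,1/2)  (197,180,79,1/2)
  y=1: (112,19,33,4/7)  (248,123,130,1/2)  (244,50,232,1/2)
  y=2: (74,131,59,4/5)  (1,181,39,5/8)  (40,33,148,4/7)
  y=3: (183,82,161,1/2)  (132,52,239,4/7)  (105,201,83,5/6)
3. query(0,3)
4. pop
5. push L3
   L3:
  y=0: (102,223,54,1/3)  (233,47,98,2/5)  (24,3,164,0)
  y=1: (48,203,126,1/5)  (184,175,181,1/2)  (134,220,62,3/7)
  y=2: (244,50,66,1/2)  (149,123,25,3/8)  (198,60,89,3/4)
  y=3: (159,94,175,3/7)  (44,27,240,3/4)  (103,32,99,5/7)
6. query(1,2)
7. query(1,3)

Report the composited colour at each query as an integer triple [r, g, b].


(0,3) stack=L1,L2; from [0,0,0]:
L1 α=1/3: [167/3, 25, 51]
L2 α=1/2: [358/3, 107/2, 106]
→ [119, 54, 106]

(1,2) stack=L1,L3; from [0,0,0]:
+L1 (α=4/7) → [12, 56, 76/7]
+L3 (α=3/8) → [507/8, 649/8, 905/56]
rounded: [63, 81, 16]

at x=1,y=3 over L1,L3:
after L1 α=1/3: [68, 71, 47/3]
after L3 α=3/4: [50, 38, 2207/12]
rounded: [50, 38, 184]


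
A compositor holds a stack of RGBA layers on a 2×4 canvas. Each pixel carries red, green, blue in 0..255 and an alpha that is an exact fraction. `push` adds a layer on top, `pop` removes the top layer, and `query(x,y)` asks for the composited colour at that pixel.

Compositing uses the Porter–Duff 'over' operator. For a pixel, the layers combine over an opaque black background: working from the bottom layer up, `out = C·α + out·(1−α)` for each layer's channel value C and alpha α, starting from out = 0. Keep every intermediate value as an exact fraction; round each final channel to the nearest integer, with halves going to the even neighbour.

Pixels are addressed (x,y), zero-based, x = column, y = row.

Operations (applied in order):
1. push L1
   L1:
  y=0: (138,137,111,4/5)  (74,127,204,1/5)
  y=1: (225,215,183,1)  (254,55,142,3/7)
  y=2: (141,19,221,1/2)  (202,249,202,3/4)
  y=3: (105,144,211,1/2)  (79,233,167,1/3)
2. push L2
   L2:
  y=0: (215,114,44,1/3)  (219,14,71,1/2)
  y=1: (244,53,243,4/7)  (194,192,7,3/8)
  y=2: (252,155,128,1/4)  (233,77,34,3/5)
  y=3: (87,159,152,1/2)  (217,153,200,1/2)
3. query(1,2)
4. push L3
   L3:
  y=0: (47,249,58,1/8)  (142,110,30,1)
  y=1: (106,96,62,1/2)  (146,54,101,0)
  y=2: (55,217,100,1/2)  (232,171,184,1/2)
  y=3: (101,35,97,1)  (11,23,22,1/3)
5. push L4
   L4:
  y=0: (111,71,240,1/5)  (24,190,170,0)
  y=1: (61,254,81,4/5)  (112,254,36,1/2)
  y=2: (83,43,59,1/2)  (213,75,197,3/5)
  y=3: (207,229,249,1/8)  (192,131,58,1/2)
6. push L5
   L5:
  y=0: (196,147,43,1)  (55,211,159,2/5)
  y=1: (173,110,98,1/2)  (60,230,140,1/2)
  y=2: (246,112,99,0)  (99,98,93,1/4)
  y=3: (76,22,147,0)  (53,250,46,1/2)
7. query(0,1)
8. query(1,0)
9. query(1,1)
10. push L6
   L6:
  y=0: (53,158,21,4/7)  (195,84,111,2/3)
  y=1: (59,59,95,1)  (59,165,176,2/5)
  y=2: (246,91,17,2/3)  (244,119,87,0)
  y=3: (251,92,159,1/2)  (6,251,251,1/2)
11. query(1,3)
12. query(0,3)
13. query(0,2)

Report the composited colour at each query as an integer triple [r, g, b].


query (1,2) [L1,L2] — begin 0,0,0
after L1 α=3/4: [303/2, 747/4, 303/2]
after L2 α=3/5: [1002/5, 1209/10, 81]
→ [200, 121, 81]

query (0,1) [L1,L2,L3,L4,L5] — begin 0,0,0
+L1 (α=1) → [225, 215, 183]
+L2 (α=4/7) → [1651/7, 857/7, 1521/7]
+L3 (α=1/2) → [2393/14, 1529/14, 1955/14]
+L4 (α=4/5) → [5809/70, 15753/70, 6491/70]
+L5 (α=1/2) → [17919/140, 23453/140, 13351/140]
rounded: [128, 168, 95]

(1,0) stack=L1,L2,L3,L4,L5; from [0,0,0]:
after L1 α=1/5: [74/5, 127/5, 204/5]
after L2 α=1/2: [1169/10, 197/10, 559/10]
after L3 α=1: [142, 110, 30]
after L4 α=0: [142, 110, 30]
after L5 α=2/5: [536/5, 752/5, 408/5]
= [107, 150, 82]

(1,1) stack=L1,L2,L3,L4,L5; from [0,0,0]:
L1 α=3/7: [762/7, 165/7, 426/7]
L2 α=3/8: [1971/14, 4857/56, 2277/56]
L3 α=0: [1971/14, 4857/56, 2277/56]
L4 α=1/2: [3539/28, 19081/112, 4293/112]
L5 α=1/2: [5219/56, 44841/224, 19973/224]
rounded: [93, 200, 89]

query (1,3) [L1,L2,L3,L4,L5,L6] — begin 0,0,0
+L1 (α=1/3) → [79/3, 233/3, 167/3]
+L2 (α=1/2) → [365/3, 346/3, 767/6]
+L3 (α=1/3) → [763/9, 761/9, 833/9]
+L4 (α=1/2) → [2491/18, 970/9, 1355/18]
+L5 (α=1/2) → [3445/36, 1610/9, 2183/36]
+L6 (α=1/2) → [3661/72, 3869/18, 11219/72]
= [51, 215, 156]

query (0,3) [L1,L2,L3,L4,L5,L6] — begin 0,0,0
after L1 α=1/2: [105/2, 72, 211/2]
after L2 α=1/2: [279/4, 231/2, 515/4]
after L3 α=1: [101, 35, 97]
after L4 α=1/8: [457/4, 237/4, 116]
after L5 α=0: [457/4, 237/4, 116]
after L6 α=1/2: [1461/8, 605/8, 275/2]
→ [183, 76, 138]

(0,2) stack=L1,L2,L3,L4,L5,L6; from [0,0,0]:
after L1 α=1/2: [141/2, 19/2, 221/2]
after L2 α=1/4: [927/8, 367/8, 919/8]
after L3 α=1/2: [1367/16, 2103/16, 1719/16]
after L4 α=1/2: [2695/32, 2791/32, 2663/32]
after L5 α=0: [2695/32, 2791/32, 2663/32]
after L6 α=2/3: [18439/96, 8615/96, 3751/96]
→ [192, 90, 39]


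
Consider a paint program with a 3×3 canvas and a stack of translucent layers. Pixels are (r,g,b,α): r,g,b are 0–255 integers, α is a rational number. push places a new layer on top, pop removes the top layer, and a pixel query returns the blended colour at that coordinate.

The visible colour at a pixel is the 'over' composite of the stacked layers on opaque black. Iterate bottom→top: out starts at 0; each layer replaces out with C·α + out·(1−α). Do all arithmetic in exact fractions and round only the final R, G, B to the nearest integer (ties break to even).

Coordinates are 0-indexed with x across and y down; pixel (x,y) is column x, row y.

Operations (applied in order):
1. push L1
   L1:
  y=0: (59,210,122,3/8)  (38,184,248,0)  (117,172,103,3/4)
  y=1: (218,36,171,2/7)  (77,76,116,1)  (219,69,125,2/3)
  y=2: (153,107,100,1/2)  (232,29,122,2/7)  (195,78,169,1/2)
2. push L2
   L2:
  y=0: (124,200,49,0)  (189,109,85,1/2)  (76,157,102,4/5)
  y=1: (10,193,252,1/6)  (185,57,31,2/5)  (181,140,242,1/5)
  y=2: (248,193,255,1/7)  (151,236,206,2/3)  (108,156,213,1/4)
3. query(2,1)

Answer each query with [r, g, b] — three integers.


at x=2,y=1 over L1,L2:
L1 α=2/3: [146, 46, 250/3]
L2 α=1/5: [153, 324/5, 1726/15]
rounded: [153, 65, 115]


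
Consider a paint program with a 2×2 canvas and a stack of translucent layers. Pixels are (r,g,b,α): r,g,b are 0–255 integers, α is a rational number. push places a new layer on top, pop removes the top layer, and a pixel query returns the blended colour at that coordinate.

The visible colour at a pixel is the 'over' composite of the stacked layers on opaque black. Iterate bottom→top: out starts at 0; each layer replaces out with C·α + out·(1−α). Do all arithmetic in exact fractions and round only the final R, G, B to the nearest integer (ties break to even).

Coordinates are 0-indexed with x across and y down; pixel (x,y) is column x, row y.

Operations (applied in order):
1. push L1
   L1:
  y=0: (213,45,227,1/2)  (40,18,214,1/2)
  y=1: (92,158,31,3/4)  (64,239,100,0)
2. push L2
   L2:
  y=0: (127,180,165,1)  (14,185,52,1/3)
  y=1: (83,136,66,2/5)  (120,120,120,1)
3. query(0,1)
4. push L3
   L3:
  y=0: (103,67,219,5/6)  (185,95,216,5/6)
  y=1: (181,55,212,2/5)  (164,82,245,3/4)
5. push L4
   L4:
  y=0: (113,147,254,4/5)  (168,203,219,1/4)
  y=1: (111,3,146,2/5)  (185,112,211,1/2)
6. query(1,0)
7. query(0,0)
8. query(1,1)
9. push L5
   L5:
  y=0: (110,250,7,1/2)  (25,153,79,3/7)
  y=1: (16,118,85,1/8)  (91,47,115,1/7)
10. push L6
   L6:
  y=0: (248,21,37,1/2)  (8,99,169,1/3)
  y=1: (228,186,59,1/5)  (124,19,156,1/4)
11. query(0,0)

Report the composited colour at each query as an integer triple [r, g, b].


at x=0,y=1 over L1,L2:
+L1 (α=3/4) → [69, 237/2, 93/4]
+L2 (α=2/5) → [373/5, 251/2, 807/20]
= [75, 126, 40]

query (1,0) [L1,L2,L3,L4] — begin 0,0,0
after L1 α=1/2: [20, 9, 107]
after L2 α=1/3: [18, 203/3, 266/3]
after L3 α=5/6: [943/6, 814/9, 1753/9]
after L4 α=1/4: [1279/8, 1423/12, 1205/6]
→ [160, 119, 201]

at x=0,y=0 over L1,L2,L3,L4:
L1 α=1/2: [213/2, 45/2, 227/2]
L2 α=1: [127, 180, 165]
L3 α=5/6: [107, 515/6, 210]
L4 α=4/5: [559/5, 4043/30, 1226/5]
rounded: [112, 135, 245]

(1,1) stack=L1,L2,L3,L4; from [0,0,0]:
L1 α=0: [0, 0, 0]
L2 α=1: [120, 120, 120]
L3 α=3/4: [153, 183/2, 855/4]
L4 α=1/2: [169, 407/4, 1699/8]
→ [169, 102, 212]

query (0,0) [L1,L2,L3,L4,L5,L6] — begin 0,0,0
after L1 α=1/2: [213/2, 45/2, 227/2]
after L2 α=1: [127, 180, 165]
after L3 α=5/6: [107, 515/6, 210]
after L4 α=4/5: [559/5, 4043/30, 1226/5]
after L5 α=1/2: [1109/10, 11543/60, 1261/10]
after L6 α=1/2: [3589/20, 12803/120, 1631/20]
= [179, 107, 82]


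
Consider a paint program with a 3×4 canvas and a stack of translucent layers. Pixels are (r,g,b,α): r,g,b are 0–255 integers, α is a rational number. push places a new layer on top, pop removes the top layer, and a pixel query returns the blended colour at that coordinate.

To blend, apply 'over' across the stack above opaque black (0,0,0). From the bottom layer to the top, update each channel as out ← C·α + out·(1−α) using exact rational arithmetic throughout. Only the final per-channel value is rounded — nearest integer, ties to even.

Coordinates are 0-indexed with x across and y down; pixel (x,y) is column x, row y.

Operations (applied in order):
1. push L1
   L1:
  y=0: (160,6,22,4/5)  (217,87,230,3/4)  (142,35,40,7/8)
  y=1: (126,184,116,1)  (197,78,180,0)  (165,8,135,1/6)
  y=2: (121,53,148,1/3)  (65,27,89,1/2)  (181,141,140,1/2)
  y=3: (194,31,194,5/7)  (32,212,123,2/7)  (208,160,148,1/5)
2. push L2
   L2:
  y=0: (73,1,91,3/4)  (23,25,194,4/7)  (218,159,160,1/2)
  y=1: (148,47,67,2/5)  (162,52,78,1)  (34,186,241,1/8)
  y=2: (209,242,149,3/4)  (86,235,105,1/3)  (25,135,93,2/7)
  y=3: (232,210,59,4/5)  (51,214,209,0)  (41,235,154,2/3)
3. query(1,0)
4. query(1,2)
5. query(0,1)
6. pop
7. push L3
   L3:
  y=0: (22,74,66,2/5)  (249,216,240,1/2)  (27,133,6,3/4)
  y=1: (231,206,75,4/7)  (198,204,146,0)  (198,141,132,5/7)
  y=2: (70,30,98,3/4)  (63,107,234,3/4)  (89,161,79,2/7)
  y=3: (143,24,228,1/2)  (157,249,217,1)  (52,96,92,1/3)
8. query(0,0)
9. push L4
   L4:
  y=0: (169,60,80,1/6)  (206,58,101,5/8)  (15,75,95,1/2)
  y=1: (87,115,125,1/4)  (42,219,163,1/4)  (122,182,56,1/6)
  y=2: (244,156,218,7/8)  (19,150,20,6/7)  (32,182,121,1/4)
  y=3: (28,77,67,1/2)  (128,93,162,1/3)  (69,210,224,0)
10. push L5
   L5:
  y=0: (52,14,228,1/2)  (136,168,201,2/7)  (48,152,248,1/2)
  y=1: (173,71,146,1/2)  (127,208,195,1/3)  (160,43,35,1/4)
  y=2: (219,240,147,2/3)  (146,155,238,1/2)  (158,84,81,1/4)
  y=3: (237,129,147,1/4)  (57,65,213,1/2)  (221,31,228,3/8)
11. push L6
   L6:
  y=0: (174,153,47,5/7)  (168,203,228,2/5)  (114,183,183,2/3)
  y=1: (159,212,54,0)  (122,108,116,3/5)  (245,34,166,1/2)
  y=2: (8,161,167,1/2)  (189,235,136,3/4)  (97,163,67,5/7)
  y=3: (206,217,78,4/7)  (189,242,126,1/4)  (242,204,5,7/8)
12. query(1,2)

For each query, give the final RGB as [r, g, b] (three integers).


query (1,0) [L1,L2] — begin 0,0,0
+L1 (α=3/4) → [651/4, 261/4, 345/2]
+L2 (α=4/7) → [2321/28, 169/4, 2587/14]
rounded: [83, 42, 185]

(1,2) stack=L1,L2; from [0,0,0]:
L1 α=1/2: [65/2, 27/2, 89/2]
L2 α=1/3: [151/3, 262/3, 194/3]
→ [50, 87, 65]

(0,1) stack=L1,L2; from [0,0,0]:
L1 α=1: [126, 184, 116]
L2 α=2/5: [674/5, 646/5, 482/5]
= [135, 129, 96]

(0,0) stack=L1,L3; from [0,0,0]:
+L1 (α=4/5) → [128, 24/5, 88/5]
+L3 (α=2/5) → [428/5, 812/25, 924/25]
rounded: [86, 32, 37]

(1,2) stack=L1,L3,L4,L5,L6; from [0,0,0]:
L1 α=1/2: [65/2, 27/2, 89/2]
L3 α=3/4: [443/8, 669/8, 1493/8]
L4 α=6/7: [1355/56, 7869/56, 2453/56]
L5 α=1/2: [9531/112, 16549/112, 15781/112]
L6 α=3/4: [73035/448, 95509/448, 61477/448]
rounded: [163, 213, 137]


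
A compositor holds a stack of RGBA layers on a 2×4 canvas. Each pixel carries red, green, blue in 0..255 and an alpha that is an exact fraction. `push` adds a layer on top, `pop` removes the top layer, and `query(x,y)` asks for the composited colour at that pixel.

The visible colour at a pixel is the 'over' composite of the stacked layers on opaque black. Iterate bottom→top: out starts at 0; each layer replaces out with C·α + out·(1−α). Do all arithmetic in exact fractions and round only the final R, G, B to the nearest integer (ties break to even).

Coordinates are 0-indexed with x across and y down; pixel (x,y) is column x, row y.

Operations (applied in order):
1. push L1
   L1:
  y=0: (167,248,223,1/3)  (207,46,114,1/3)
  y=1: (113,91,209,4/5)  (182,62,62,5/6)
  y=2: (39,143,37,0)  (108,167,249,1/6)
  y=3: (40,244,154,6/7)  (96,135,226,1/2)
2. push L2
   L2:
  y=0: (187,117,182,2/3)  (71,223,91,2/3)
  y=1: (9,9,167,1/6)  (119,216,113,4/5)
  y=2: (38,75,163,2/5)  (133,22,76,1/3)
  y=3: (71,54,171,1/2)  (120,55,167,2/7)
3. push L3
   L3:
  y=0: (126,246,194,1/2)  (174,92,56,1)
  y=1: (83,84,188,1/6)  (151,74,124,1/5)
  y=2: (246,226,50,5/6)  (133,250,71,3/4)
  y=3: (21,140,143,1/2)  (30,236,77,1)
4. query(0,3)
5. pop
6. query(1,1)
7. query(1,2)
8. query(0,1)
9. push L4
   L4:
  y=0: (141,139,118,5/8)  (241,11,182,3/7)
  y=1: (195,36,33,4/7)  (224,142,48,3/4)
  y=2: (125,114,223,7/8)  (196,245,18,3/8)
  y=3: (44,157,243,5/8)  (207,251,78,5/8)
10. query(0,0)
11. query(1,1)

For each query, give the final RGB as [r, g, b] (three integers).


at x=0,y=3 over L1,L2,L3:
after L1 α=6/7: [240/7, 1464/7, 132]
after L2 α=1/2: [737/14, 921/7, 303/2]
after L3 α=1/2: [1031/28, 1901/14, 589/4]
rounded: [37, 136, 147]

(1,1) stack=L1,L2; from [0,0,0]:
after L1 α=5/6: [455/3, 155/3, 155/3]
after L2 α=4/5: [1883/15, 2747/15, 1511/15]
rounded: [126, 183, 101]

query (1,2) [L1,L2] — begin 0,0,0
L1 α=1/6: [18, 167/6, 83/2]
L2 α=1/3: [169/3, 233/9, 53]
= [56, 26, 53]

query (0,1) [L1,L2] — begin 0,0,0
L1 α=4/5: [452/5, 364/5, 836/5]
L2 α=1/6: [461/6, 373/6, 1003/6]
rounded: [77, 62, 167]

(0,0) stack=L1,L2,L4; from [0,0,0]:
after L1 α=1/3: [167/3, 248/3, 223/3]
after L2 α=2/3: [1289/9, 950/9, 1315/9]
after L4 α=5/8: [851/6, 3035/24, 3085/24]
→ [142, 126, 129]

query (1,1) [L1,L2,L4] — begin 0,0,0
L1 α=5/6: [455/3, 155/3, 155/3]
L2 α=4/5: [1883/15, 2747/15, 1511/15]
L4 α=3/4: [11963/60, 9137/60, 3671/60]
→ [199, 152, 61]


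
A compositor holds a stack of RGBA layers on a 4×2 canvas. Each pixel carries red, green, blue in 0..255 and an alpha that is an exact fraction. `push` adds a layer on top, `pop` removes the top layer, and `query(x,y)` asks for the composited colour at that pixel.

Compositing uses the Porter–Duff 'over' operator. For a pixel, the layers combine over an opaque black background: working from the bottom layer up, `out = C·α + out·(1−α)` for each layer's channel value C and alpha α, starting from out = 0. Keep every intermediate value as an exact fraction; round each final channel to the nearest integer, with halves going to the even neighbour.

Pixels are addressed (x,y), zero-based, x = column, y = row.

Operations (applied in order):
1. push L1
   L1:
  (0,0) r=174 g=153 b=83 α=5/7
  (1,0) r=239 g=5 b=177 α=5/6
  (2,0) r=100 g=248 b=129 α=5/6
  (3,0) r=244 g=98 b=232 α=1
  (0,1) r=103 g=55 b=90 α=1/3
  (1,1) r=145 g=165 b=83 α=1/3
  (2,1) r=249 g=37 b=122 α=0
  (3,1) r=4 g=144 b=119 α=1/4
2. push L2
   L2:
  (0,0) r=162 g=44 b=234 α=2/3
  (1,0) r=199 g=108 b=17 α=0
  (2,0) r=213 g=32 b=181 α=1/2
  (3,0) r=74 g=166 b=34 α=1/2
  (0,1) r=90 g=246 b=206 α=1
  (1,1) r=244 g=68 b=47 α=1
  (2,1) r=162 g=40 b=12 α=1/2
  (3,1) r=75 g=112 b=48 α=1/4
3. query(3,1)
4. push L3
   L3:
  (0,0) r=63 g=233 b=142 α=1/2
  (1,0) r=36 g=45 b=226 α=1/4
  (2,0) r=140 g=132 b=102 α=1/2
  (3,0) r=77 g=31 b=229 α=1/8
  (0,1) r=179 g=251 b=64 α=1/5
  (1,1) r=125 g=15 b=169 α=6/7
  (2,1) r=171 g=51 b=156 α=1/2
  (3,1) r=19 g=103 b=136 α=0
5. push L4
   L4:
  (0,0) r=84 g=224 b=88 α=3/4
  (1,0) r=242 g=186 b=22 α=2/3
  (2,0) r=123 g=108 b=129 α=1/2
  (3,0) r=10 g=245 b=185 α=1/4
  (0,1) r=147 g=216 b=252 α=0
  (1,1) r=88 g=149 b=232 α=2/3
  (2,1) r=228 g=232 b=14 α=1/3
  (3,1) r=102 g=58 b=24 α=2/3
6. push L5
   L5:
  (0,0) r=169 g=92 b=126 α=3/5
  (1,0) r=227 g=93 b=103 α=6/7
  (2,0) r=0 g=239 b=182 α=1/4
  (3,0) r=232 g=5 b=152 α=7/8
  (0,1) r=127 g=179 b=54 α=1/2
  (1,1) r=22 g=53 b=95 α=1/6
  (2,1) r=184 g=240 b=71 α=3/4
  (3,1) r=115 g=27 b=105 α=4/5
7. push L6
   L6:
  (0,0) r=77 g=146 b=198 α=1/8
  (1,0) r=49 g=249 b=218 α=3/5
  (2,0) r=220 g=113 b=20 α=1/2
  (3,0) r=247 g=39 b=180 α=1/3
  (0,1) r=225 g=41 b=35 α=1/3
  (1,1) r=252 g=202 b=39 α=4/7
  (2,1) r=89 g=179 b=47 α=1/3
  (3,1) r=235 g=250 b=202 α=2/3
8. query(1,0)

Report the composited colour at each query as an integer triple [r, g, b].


query (3,1) [L1,L2] — begin 0,0,0
L1 α=1/4: [1, 36, 119/4]
L2 α=1/4: [39/2, 55, 549/16]
rounded: [20, 55, 34]

query (1,0) [L1,L2,L3,L4,L5,L6] — begin 0,0,0
+L1 (α=5/6) → [1195/6, 25/6, 295/2]
+L2 (α=0) → [1195/6, 25/6, 295/2]
+L3 (α=1/4) → [1267/8, 115/8, 1337/8]
+L4 (α=2/3) → [1713/8, 3091/24, 563/8]
+L5 (α=6/7) → [12609/56, 16483/168, 5507/56]
+L6 (α=3/5) → [3345/28, 79231/420, 23819/140]
→ [119, 189, 170]
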